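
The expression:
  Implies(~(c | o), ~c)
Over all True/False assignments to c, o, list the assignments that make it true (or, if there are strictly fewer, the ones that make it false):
is always true.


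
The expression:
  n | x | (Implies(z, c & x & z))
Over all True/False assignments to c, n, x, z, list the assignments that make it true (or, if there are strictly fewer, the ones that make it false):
is false only for:
  c=False, n=False, x=False, z=True;
  c=True, n=False, x=False, z=True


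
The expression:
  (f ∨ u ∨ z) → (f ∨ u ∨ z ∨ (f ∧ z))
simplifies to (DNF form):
True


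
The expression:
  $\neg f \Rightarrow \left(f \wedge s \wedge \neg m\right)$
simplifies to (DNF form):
$f$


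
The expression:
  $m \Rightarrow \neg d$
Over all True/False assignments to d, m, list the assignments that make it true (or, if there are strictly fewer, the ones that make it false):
is false only for:
  d=True, m=True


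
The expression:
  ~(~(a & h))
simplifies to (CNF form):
a & h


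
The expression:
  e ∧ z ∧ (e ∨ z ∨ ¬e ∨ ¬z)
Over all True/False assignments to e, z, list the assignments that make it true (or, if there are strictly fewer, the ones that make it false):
is true only for:
  e=True, z=True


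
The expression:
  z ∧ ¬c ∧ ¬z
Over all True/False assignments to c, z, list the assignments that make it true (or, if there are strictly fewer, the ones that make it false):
is never true.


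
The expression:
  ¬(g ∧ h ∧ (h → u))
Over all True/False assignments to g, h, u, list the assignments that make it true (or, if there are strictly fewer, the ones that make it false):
is false only for:
  g=True, h=True, u=True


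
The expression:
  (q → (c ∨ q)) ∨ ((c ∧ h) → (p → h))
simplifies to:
True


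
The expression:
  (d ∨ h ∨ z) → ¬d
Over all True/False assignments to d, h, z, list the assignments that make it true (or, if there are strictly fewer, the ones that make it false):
is true only for:
  d=False, h=False, z=False;
  d=False, h=False, z=True;
  d=False, h=True, z=False;
  d=False, h=True, z=True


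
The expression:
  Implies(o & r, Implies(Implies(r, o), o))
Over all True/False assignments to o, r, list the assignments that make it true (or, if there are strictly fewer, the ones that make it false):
is always true.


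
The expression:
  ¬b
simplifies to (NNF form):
¬b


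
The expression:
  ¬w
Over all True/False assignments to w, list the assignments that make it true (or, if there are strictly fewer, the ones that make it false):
is true only for:
  w=False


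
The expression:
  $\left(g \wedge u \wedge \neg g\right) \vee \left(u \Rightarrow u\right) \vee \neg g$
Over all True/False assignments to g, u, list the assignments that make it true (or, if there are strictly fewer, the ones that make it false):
is always true.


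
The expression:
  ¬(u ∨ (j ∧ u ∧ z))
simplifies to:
¬u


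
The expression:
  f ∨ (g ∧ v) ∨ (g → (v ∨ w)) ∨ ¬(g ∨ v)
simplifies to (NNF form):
f ∨ v ∨ w ∨ ¬g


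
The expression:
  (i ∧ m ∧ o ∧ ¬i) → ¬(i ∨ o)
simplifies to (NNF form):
True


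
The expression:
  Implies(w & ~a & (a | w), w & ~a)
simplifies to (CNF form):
True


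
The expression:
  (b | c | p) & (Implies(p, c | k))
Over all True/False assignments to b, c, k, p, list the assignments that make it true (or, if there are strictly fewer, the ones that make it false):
is false only for:
  b=False, c=False, k=False, p=False;
  b=False, c=False, k=False, p=True;
  b=False, c=False, k=True, p=False;
  b=True, c=False, k=False, p=True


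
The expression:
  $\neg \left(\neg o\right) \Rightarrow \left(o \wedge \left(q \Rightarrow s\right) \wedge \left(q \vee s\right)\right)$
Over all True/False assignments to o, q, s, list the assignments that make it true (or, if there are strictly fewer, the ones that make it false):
is false only for:
  o=True, q=False, s=False;
  o=True, q=True, s=False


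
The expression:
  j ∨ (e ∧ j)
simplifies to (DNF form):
j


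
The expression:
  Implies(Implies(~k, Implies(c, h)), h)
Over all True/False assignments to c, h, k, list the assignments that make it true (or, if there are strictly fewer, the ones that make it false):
is false only for:
  c=False, h=False, k=False;
  c=False, h=False, k=True;
  c=True, h=False, k=True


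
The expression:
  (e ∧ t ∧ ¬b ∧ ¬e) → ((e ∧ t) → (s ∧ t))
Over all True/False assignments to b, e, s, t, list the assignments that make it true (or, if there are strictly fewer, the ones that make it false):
is always true.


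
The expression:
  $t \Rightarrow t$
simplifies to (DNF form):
$\text{True}$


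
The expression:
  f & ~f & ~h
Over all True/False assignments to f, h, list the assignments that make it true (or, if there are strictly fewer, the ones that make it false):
is never true.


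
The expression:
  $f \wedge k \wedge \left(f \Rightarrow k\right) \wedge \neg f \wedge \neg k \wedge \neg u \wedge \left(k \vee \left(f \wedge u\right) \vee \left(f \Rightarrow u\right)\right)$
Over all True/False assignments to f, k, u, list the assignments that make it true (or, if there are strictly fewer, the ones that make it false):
is never true.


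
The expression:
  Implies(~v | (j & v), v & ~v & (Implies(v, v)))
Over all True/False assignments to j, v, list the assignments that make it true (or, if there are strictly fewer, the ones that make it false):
is true only for:
  j=False, v=True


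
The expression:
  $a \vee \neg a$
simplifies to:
$\text{True}$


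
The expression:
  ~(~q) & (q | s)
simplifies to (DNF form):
q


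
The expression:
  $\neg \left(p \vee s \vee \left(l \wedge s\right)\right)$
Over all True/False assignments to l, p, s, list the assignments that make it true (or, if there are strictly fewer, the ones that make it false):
is true only for:
  l=False, p=False, s=False;
  l=True, p=False, s=False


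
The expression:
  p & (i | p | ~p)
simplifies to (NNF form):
p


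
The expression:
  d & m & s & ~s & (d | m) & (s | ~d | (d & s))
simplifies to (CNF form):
False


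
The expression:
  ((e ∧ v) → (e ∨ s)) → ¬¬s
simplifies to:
s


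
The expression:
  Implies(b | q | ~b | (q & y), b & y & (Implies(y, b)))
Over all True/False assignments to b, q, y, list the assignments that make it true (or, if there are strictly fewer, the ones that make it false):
is true only for:
  b=True, q=False, y=True;
  b=True, q=True, y=True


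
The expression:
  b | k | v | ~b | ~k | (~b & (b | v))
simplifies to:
True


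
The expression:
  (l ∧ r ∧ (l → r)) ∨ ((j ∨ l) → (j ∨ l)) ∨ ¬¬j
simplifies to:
True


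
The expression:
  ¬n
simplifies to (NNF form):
¬n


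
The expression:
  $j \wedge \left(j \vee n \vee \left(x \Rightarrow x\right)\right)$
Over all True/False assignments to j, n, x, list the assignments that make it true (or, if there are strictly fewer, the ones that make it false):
is true only for:
  j=True, n=False, x=False;
  j=True, n=False, x=True;
  j=True, n=True, x=False;
  j=True, n=True, x=True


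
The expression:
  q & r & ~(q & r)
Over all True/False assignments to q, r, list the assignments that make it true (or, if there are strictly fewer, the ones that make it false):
is never true.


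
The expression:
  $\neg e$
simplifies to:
$\neg e$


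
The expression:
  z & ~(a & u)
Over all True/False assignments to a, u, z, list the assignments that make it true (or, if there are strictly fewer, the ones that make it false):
is true only for:
  a=False, u=False, z=True;
  a=False, u=True, z=True;
  a=True, u=False, z=True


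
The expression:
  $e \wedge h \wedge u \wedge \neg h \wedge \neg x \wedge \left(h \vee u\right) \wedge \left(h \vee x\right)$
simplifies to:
$\text{False}$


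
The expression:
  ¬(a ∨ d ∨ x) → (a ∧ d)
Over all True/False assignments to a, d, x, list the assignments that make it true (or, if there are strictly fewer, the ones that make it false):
is false only for:
  a=False, d=False, x=False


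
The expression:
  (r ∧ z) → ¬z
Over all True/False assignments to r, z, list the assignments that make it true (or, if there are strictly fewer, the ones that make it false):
is false only for:
  r=True, z=True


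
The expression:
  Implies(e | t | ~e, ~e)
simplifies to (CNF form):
~e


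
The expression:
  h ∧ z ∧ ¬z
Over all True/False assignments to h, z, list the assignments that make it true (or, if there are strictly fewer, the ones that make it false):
is never true.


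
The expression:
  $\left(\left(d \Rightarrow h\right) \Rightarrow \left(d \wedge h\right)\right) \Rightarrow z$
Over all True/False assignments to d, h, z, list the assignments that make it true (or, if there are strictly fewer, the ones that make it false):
is false only for:
  d=True, h=False, z=False;
  d=True, h=True, z=False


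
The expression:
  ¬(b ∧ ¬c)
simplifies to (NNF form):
c ∨ ¬b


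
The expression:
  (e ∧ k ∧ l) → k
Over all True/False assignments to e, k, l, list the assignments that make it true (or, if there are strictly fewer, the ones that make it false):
is always true.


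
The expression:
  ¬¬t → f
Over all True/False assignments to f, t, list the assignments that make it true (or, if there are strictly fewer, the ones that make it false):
is false only for:
  f=False, t=True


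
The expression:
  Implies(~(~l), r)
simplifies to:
r | ~l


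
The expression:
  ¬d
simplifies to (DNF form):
¬d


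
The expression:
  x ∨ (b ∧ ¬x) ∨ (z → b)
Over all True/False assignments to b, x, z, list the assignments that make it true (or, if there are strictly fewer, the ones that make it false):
is false only for:
  b=False, x=False, z=True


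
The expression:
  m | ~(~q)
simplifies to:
m | q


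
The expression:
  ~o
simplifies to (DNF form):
~o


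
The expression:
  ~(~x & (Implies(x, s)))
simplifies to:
x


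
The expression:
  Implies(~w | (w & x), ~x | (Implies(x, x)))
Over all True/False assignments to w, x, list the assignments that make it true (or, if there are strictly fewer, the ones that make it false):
is always true.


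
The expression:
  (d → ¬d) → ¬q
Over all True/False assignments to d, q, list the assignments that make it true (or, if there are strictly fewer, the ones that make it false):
is false only for:
  d=False, q=True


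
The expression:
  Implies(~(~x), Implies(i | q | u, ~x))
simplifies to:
~x | (~i & ~q & ~u)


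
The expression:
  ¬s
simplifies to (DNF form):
¬s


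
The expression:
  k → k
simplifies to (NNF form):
True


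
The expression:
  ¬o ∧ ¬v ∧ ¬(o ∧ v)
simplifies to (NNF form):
¬o ∧ ¬v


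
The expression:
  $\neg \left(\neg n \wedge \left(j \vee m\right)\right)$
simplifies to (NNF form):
$n \vee \left(\neg j \wedge \neg m\right)$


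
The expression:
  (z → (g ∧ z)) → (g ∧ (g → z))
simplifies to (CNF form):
z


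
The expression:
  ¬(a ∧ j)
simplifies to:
¬a ∨ ¬j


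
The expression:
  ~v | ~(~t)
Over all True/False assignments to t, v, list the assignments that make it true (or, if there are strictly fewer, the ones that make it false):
is false only for:
  t=False, v=True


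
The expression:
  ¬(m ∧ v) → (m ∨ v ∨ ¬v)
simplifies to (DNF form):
True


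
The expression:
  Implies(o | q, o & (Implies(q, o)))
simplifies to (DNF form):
o | ~q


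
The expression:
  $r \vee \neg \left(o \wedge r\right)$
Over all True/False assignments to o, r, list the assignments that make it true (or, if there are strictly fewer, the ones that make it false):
is always true.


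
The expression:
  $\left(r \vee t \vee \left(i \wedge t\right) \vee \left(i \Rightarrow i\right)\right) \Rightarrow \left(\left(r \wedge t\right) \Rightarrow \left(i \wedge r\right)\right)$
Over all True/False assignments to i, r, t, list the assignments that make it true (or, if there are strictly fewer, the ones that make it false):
is false only for:
  i=False, r=True, t=True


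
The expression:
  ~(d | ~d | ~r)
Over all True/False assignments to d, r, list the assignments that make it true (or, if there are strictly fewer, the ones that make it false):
is never true.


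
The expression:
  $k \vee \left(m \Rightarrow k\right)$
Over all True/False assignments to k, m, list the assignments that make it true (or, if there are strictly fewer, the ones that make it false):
is false only for:
  k=False, m=True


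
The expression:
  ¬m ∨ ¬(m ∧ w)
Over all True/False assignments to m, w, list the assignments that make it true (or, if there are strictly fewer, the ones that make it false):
is false only for:
  m=True, w=True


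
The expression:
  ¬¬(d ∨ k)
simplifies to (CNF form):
d ∨ k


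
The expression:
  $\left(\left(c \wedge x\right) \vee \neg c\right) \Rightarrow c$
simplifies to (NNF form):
$c$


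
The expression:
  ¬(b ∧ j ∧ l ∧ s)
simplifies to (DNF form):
¬b ∨ ¬j ∨ ¬l ∨ ¬s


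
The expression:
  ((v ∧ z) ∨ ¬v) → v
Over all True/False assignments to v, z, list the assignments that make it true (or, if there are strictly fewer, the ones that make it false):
is true only for:
  v=True, z=False;
  v=True, z=True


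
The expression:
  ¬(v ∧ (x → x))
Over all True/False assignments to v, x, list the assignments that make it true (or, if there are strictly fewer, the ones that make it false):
is true only for:
  v=False, x=False;
  v=False, x=True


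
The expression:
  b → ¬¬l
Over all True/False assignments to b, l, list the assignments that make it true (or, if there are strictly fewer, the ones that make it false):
is false only for:
  b=True, l=False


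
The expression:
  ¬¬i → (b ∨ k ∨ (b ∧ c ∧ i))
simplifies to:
b ∨ k ∨ ¬i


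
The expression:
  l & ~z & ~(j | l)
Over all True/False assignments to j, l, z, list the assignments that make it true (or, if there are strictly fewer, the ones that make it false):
is never true.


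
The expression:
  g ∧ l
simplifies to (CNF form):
g ∧ l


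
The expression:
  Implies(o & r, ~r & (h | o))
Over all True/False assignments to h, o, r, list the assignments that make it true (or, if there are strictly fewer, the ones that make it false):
is false only for:
  h=False, o=True, r=True;
  h=True, o=True, r=True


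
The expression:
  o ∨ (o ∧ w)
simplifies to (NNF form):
o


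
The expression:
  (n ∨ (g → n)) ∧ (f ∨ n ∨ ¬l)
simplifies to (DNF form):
n ∨ (f ∧ ¬g) ∨ (¬g ∧ ¬l)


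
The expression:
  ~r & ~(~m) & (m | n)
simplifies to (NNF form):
m & ~r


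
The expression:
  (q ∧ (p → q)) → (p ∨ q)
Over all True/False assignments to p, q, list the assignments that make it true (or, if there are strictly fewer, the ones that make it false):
is always true.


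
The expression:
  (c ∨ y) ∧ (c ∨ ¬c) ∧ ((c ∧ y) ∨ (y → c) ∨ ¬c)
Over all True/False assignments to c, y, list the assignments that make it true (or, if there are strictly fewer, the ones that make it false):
is false only for:
  c=False, y=False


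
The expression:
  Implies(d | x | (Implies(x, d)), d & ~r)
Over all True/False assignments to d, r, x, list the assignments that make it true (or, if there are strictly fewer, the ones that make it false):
is true only for:
  d=True, r=False, x=False;
  d=True, r=False, x=True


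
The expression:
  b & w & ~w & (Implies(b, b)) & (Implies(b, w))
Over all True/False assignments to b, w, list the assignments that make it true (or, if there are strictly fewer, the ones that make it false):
is never true.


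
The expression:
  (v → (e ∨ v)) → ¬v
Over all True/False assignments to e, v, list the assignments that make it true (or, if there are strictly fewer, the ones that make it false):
is true only for:
  e=False, v=False;
  e=True, v=False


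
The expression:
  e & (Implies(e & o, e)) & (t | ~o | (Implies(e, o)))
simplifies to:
e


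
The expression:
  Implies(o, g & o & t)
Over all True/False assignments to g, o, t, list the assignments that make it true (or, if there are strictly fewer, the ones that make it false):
is false only for:
  g=False, o=True, t=False;
  g=False, o=True, t=True;
  g=True, o=True, t=False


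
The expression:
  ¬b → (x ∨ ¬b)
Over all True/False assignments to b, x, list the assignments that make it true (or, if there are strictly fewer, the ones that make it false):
is always true.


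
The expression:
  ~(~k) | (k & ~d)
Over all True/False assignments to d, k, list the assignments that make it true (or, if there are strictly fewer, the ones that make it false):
is true only for:
  d=False, k=True;
  d=True, k=True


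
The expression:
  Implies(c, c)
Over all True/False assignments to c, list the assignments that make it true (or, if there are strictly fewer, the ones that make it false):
is always true.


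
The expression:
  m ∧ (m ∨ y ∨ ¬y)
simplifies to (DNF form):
m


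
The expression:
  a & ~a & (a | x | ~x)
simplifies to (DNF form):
False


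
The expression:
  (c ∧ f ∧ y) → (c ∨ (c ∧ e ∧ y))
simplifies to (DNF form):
True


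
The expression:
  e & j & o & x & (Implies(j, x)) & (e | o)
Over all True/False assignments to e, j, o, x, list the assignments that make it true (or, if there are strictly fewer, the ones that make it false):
is true only for:
  e=True, j=True, o=True, x=True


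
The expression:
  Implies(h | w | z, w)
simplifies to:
w | (~h & ~z)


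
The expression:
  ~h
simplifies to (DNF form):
~h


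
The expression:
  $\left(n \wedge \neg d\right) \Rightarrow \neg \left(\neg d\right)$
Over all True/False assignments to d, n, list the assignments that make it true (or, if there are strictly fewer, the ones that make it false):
is false only for:
  d=False, n=True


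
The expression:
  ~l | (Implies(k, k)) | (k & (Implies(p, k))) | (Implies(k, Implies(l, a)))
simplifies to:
True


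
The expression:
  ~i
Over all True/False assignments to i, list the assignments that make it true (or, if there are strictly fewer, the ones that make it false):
is true only for:
  i=False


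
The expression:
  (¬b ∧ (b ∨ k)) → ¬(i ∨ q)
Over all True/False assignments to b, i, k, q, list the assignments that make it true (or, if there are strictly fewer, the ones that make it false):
is false only for:
  b=False, i=False, k=True, q=True;
  b=False, i=True, k=True, q=False;
  b=False, i=True, k=True, q=True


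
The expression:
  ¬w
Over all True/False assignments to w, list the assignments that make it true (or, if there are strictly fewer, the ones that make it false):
is true only for:
  w=False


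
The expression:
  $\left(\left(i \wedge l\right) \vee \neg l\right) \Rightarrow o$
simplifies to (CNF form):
$\left(l \vee o\right) \wedge \left(o \vee \neg i\right)$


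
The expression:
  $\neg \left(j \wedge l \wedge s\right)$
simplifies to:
$\neg j \vee \neg l \vee \neg s$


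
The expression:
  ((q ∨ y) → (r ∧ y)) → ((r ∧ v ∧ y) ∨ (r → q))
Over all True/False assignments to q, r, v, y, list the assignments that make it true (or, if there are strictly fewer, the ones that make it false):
is false only for:
  q=False, r=True, v=False, y=False;
  q=False, r=True, v=False, y=True;
  q=False, r=True, v=True, y=False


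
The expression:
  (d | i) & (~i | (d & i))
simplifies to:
d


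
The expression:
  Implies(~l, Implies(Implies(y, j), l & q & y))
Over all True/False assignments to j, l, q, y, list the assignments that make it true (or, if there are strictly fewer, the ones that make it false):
is false only for:
  j=False, l=False, q=False, y=False;
  j=False, l=False, q=True, y=False;
  j=True, l=False, q=False, y=False;
  j=True, l=False, q=False, y=True;
  j=True, l=False, q=True, y=False;
  j=True, l=False, q=True, y=True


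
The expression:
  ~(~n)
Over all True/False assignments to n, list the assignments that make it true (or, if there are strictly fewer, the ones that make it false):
is true only for:
  n=True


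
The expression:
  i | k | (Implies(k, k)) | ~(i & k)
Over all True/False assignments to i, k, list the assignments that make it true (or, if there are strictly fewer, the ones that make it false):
is always true.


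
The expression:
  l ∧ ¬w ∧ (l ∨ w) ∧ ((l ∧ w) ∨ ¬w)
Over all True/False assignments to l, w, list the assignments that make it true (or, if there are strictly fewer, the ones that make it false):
is true only for:
  l=True, w=False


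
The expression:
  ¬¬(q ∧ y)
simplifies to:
q ∧ y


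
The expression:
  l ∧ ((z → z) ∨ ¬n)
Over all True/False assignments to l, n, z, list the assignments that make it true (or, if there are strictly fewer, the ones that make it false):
is true only for:
  l=True, n=False, z=False;
  l=True, n=False, z=True;
  l=True, n=True, z=False;
  l=True, n=True, z=True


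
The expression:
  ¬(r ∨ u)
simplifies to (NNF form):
¬r ∧ ¬u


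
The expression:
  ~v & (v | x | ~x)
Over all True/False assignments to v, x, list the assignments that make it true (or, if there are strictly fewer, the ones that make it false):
is true only for:
  v=False, x=False;
  v=False, x=True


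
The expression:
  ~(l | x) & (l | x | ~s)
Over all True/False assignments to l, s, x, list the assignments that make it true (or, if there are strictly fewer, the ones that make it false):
is true only for:
  l=False, s=False, x=False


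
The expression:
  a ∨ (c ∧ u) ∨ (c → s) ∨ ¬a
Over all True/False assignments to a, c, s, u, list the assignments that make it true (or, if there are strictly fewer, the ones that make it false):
is always true.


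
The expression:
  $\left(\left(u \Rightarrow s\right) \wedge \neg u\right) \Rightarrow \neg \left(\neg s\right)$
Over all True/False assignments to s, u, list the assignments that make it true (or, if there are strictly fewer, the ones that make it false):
is false only for:
  s=False, u=False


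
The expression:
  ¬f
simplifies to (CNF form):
¬f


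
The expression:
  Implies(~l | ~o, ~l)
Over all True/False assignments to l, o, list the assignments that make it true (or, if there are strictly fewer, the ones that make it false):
is false only for:
  l=True, o=False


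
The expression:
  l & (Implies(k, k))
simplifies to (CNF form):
l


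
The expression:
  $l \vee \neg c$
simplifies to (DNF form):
$l \vee \neg c$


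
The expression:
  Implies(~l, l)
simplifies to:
l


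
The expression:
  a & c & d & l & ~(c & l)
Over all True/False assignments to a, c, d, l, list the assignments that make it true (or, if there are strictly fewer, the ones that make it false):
is never true.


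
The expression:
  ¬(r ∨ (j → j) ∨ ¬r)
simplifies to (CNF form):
False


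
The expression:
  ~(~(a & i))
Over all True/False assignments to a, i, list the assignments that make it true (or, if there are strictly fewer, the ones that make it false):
is true only for:
  a=True, i=True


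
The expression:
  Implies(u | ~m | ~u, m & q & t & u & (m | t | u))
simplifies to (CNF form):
m & q & t & u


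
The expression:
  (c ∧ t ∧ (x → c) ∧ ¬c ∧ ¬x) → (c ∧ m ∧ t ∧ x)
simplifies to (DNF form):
True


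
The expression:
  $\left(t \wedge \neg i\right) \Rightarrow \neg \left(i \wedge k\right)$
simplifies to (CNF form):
$\text{True}$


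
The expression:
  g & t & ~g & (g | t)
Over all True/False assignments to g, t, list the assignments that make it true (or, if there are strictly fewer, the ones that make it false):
is never true.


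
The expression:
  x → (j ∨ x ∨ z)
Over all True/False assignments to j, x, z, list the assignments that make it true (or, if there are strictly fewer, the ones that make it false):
is always true.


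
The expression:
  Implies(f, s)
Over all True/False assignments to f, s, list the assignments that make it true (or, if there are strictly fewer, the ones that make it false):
is false only for:
  f=True, s=False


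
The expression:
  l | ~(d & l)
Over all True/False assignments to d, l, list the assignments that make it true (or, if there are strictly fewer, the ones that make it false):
is always true.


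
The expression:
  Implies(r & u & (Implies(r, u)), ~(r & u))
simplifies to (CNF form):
~r | ~u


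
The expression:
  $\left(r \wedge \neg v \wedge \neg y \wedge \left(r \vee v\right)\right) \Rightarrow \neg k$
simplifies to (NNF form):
$v \vee y \vee \neg k \vee \neg r$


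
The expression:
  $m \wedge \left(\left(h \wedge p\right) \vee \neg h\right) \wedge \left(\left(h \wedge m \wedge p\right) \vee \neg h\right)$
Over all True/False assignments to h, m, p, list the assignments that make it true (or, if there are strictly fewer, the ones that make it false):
is true only for:
  h=False, m=True, p=False;
  h=False, m=True, p=True;
  h=True, m=True, p=True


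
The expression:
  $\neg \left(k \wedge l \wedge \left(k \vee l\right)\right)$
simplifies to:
$\neg k \vee \neg l$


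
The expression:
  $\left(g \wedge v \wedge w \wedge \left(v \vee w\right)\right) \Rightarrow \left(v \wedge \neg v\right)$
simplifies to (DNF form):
$\neg g \vee \neg v \vee \neg w$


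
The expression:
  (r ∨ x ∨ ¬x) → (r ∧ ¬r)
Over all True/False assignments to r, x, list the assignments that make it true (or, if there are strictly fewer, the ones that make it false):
is never true.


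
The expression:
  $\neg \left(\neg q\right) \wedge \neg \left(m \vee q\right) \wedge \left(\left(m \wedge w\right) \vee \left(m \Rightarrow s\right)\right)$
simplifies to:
$\text{False}$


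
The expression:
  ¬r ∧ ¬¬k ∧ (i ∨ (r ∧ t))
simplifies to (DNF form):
i ∧ k ∧ ¬r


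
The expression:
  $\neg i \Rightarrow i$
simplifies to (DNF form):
$i$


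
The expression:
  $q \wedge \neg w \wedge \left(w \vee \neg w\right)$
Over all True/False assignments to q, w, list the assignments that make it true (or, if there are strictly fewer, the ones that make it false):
is true only for:
  q=True, w=False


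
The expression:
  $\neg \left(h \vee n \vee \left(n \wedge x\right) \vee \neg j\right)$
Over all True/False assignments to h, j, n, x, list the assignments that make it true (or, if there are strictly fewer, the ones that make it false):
is true only for:
  h=False, j=True, n=False, x=False;
  h=False, j=True, n=False, x=True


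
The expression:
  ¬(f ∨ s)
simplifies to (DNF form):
¬f ∧ ¬s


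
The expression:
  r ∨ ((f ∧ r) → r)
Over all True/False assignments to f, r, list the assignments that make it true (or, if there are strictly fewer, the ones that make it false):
is always true.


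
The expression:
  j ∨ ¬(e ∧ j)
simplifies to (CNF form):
True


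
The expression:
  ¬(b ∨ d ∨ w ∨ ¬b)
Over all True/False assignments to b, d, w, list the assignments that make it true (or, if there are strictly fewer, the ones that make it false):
is never true.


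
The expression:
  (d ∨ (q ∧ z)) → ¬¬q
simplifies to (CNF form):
q ∨ ¬d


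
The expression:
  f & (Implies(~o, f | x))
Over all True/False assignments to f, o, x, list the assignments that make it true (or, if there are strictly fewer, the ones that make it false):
is true only for:
  f=True, o=False, x=False;
  f=True, o=False, x=True;
  f=True, o=True, x=False;
  f=True, o=True, x=True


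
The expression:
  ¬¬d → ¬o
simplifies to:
¬d ∨ ¬o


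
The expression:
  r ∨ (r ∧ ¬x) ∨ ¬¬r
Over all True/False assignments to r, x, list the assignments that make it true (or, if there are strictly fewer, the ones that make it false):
is true only for:
  r=True, x=False;
  r=True, x=True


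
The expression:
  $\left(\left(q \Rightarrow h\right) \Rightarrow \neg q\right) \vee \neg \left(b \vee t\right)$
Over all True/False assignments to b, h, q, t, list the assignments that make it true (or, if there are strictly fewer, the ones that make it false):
is false only for:
  b=False, h=True, q=True, t=True;
  b=True, h=True, q=True, t=False;
  b=True, h=True, q=True, t=True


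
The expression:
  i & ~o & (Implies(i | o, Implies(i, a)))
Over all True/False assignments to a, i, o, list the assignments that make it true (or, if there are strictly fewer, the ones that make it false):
is true only for:
  a=True, i=True, o=False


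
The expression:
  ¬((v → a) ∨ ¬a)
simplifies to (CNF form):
False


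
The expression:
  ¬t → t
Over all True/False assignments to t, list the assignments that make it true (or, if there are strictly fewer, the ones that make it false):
is true only for:
  t=True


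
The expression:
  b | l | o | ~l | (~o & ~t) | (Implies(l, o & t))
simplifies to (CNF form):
True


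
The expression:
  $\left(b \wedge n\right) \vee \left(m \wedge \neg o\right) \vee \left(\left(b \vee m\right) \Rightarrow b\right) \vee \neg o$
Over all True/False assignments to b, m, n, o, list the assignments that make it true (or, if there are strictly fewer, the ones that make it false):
is false only for:
  b=False, m=True, n=False, o=True;
  b=False, m=True, n=True, o=True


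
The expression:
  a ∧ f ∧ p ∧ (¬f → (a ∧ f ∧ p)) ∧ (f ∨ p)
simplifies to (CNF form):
a ∧ f ∧ p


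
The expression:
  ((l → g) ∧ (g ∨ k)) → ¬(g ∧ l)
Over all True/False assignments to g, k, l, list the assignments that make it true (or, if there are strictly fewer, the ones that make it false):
is false only for:
  g=True, k=False, l=True;
  g=True, k=True, l=True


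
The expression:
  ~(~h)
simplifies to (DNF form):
h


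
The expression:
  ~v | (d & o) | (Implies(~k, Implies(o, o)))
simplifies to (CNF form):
True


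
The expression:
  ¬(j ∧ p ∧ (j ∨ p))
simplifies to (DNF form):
¬j ∨ ¬p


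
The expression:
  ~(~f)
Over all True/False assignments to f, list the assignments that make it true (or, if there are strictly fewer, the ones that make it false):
is true only for:
  f=True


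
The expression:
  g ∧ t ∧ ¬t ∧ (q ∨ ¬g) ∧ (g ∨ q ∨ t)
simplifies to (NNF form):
False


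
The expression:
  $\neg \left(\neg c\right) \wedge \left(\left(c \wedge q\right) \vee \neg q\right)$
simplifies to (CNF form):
$c$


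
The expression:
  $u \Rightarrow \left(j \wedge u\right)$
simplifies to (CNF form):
$j \vee \neg u$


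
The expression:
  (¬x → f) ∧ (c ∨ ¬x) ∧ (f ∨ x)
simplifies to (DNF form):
(c ∧ x) ∨ (f ∧ ¬x)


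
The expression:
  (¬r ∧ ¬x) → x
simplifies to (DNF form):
r ∨ x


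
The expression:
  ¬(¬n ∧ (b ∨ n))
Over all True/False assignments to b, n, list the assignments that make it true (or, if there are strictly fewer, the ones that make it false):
is false only for:
  b=True, n=False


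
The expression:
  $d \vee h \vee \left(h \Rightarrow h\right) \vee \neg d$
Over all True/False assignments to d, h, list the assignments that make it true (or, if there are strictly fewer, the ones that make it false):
is always true.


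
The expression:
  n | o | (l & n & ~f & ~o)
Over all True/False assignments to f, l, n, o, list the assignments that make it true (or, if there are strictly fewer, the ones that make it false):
is false only for:
  f=False, l=False, n=False, o=False;
  f=False, l=True, n=False, o=False;
  f=True, l=False, n=False, o=False;
  f=True, l=True, n=False, o=False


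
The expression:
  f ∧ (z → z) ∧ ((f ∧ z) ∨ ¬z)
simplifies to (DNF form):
f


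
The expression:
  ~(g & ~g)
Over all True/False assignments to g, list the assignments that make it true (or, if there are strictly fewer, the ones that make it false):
is always true.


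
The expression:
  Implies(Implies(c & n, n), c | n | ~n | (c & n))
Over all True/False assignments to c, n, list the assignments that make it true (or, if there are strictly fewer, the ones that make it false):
is always true.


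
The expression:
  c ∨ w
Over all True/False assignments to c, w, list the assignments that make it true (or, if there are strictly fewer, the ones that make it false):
is false only for:
  c=False, w=False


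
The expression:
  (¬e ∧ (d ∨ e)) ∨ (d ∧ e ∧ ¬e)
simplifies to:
d ∧ ¬e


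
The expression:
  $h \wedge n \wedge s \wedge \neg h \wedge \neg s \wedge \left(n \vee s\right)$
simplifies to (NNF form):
$\text{False}$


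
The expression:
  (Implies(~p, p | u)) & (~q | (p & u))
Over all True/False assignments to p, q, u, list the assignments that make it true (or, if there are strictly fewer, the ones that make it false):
is true only for:
  p=False, q=False, u=True;
  p=True, q=False, u=False;
  p=True, q=False, u=True;
  p=True, q=True, u=True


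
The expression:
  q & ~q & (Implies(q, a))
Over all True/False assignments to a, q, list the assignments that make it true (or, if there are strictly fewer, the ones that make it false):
is never true.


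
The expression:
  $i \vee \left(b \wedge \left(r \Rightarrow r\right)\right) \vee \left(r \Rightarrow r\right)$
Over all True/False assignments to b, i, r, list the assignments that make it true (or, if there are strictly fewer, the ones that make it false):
is always true.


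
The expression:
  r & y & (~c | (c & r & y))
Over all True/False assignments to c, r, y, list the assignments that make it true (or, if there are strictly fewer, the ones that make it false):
is true only for:
  c=False, r=True, y=True;
  c=True, r=True, y=True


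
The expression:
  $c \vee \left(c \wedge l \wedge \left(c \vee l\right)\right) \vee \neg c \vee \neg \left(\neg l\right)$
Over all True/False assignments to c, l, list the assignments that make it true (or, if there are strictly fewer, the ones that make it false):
is always true.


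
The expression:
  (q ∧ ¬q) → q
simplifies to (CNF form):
True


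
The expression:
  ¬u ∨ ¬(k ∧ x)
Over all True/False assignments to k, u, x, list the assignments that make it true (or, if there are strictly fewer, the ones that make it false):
is false only for:
  k=True, u=True, x=True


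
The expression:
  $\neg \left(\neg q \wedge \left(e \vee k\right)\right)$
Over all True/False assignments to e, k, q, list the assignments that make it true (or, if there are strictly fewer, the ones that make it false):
is false only for:
  e=False, k=True, q=False;
  e=True, k=False, q=False;
  e=True, k=True, q=False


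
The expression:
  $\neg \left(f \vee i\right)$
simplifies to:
$\neg f \wedge \neg i$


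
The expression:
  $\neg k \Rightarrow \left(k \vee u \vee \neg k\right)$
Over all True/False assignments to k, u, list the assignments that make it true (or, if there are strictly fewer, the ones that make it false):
is always true.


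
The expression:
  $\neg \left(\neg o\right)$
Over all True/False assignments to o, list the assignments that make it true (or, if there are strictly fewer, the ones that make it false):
is true only for:
  o=True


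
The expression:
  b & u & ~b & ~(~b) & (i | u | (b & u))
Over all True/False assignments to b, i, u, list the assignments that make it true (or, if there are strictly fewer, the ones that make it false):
is never true.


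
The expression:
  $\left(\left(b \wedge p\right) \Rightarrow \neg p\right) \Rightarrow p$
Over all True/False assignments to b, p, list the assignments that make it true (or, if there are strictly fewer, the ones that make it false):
is true only for:
  b=False, p=True;
  b=True, p=True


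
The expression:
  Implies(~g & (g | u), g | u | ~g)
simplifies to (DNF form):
True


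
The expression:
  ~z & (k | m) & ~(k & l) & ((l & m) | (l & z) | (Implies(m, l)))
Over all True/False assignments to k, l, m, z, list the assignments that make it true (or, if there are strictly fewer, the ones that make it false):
is true only for:
  k=False, l=True, m=True, z=False;
  k=True, l=False, m=False, z=False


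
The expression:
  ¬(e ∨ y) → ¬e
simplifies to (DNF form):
True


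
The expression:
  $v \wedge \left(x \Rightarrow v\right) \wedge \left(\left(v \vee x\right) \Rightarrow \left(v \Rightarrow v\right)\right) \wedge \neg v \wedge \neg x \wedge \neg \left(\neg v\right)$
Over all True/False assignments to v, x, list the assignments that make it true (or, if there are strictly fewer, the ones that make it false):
is never true.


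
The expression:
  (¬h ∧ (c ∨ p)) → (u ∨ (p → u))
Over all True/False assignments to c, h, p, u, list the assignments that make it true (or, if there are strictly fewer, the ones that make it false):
is false only for:
  c=False, h=False, p=True, u=False;
  c=True, h=False, p=True, u=False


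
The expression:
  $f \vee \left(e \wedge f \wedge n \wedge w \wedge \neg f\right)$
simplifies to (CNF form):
$f$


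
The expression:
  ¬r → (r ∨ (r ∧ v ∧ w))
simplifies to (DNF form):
r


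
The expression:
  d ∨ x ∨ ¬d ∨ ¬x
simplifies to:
True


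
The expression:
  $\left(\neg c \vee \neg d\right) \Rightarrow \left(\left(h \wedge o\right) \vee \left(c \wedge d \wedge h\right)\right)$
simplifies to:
$\left(c \wedge d\right) \vee \left(h \wedge o\right)$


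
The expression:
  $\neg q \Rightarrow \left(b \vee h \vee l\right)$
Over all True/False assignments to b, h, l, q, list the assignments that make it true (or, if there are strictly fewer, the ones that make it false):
is false only for:
  b=False, h=False, l=False, q=False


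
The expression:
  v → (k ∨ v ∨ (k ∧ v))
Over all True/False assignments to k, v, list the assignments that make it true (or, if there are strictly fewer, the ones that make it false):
is always true.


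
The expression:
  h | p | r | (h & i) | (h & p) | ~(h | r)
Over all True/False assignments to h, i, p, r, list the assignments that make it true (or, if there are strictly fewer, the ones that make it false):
is always true.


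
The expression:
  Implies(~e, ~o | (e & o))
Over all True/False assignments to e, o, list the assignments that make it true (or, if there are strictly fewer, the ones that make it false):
is false only for:
  e=False, o=True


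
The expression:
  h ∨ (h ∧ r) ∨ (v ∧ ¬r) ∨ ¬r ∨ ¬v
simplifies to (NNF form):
h ∨ ¬r ∨ ¬v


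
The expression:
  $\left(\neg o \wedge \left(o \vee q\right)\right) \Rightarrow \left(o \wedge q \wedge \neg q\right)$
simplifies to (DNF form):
$o \vee \neg q$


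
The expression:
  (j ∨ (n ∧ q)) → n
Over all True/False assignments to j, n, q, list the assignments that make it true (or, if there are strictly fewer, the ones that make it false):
is false only for:
  j=True, n=False, q=False;
  j=True, n=False, q=True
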